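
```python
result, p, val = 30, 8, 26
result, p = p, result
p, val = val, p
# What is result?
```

Trace:
`result, p, val = 30, 8, 26` → result = 30; p = 8; val = 26
`result, p = p, result` → result = 8; p = 30
`p, val = val, p` → p = 26; val = 30
So result = 8

Answer: 8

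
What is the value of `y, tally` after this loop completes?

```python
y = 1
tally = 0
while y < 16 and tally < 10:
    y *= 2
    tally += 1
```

Double until >= 16 or 10 iterations
`y, tally` takes the values: (1, 0) → (2, 0) → (2, 1) → (4, 1) → (4, 2) → (8, 2) → (8, 3) → (16, 3) → (16, 4)

Answer: 16, 4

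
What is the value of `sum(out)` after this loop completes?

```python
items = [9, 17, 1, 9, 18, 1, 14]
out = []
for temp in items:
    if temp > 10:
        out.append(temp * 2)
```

Sum of doubled values > 10
`out` takes the values: [] → [34] → [34, 36] → [34, 36, 28]
So `sum(out)` = 98

Answer: 98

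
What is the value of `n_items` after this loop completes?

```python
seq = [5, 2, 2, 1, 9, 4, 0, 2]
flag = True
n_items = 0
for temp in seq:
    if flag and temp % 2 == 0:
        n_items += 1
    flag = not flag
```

Count even values at even positions
`n_items` takes the values: 0 → 1 → 2

Answer: 2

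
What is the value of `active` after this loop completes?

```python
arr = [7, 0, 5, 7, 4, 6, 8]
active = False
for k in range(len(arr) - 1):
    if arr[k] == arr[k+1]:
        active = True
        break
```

Check consecutive duplicates in [7, 0, 5, 7, 4, 6, 8]
`active` takes the values: False

Answer: False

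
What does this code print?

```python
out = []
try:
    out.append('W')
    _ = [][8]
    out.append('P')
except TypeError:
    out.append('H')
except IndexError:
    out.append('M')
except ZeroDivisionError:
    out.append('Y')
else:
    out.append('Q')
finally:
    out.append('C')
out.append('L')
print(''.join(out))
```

Execution trace: 'W' (try body) → 'M' (except IndexError) → 'C' (finally) → 'L' (after the try/except). Output: WMCL

Answer: WMCL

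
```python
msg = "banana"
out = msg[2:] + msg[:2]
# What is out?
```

Trace:
`msg = "banana"` → msg = 'banana'
`out = msg[2:] + msg[:2]` → out = 'nanaba'
So out = 'nanaba'

Answer: 'nanaba'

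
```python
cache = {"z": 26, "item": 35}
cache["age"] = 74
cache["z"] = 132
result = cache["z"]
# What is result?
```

Trace:
`cache = {"z": 26, "item": 35}` → cache = {'z': 26, 'item': 35}
`cache["age"] = 74` → cache = {'z': 26, 'item': 35, 'age': 74}
`cache["z"] = 132` → cache = {'z': 132, 'item': 35, 'age': 74}
`result = cache["z"]` → result = 132
So result = 132

Answer: 132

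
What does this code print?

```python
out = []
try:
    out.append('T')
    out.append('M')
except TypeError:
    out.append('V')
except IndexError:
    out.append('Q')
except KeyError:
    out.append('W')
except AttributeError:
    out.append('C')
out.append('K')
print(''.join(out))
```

Execution trace: 'T' (try body) → 'M' (try body, no exception) → 'K' (after the try/except). Output: TMK

Answer: TMK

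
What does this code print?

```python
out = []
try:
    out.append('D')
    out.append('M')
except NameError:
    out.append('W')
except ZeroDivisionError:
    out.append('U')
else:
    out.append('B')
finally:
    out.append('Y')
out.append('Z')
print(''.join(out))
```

Execution trace: 'D' (try body) → 'M' (try body, no exception) → 'B' (else) → 'Y' (finally) → 'Z' (after the try/except). Output: DMBYZ

Answer: DMBYZ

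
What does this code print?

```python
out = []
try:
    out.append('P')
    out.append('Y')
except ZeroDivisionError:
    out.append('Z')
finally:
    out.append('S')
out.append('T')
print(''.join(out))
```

Execution trace: 'P' (try body) → 'Y' (try body, no exception) → 'S' (finally) → 'T' (after the try/except). Output: PYST

Answer: PYST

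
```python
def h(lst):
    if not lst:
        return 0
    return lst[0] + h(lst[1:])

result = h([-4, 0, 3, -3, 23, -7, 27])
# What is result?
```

(-4) + 0 + 3 + (-3) + 23 + (-7) + 27 + 0 = 39

Answer: 39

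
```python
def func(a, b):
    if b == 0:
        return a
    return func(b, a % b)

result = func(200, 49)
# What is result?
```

func(200, 49) -> func(49, 4) -> func(4, 1) -> func(1, 0) -> 1

Answer: 1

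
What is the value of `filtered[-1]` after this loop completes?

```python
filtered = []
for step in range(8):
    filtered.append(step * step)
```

Last element of squares 0 to 7
`filtered` takes the values: [] → [0] → [0, 1] → [0, 1, 4] → [0, 1, 4, 9] → [0, 1, 4, 9, 16] → [0, 1, 4, 9, 16, 25] → [0, 1, 4, 9, 16, 25, 36] → [0, 1, 4, 9, 16, 25, 36, 49]
So `filtered[-1]` = 49

Answer: 49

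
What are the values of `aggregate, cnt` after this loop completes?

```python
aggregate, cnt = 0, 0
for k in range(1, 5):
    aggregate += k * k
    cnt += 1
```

Sum of squares and count
`aggregate, cnt` takes the values: (0, 0) → (1, 0) → (1, 1) → (5, 1) → (5, 2) → (14, 2) → (14, 3) → (30, 3) → (30, 4)

Answer: 30, 4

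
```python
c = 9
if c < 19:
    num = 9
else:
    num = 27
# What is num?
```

Trace:
`c = 9` → c = 9
`if c < 19: ...` → c < 19 is True → num = 9
So num = 9

Answer: 9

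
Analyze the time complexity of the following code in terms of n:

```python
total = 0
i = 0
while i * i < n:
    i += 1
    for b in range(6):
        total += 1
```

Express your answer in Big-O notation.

Each loop level contributes: √n × 1. Multiplying the contributions gives O(√n).

Answer: O(√n)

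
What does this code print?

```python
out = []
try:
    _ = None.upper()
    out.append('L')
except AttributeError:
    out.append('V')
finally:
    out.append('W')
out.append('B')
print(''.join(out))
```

Execution trace: 'V' (except AttributeError) → 'W' (finally) → 'B' (after the try/except). Output: VWB

Answer: VWB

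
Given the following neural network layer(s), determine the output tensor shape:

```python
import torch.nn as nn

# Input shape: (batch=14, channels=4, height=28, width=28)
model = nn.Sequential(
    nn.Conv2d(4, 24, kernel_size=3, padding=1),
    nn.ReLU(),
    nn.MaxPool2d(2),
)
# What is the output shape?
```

Input: (14, 4, 28, 28) -> after Conv2d: (14, 24, 28, 28) -> after ReLU: (14, 24, 28, 28) -> Output: (14, 24, 14, 14)

Answer: (14, 24, 14, 14)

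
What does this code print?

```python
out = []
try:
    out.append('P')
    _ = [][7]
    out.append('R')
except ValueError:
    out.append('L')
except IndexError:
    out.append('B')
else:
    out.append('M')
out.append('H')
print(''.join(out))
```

Execution trace: 'P' (try body) → 'B' (except IndexError) → 'H' (after the try/except). Output: PBH

Answer: PBH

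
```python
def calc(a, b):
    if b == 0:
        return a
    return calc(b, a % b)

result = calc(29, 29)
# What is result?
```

calc(29, 29) -> calc(29, 0) -> 29

Answer: 29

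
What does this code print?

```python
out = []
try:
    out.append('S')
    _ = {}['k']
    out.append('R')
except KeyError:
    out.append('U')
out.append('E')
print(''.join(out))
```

Execution trace: 'S' (try body) → 'U' (except KeyError) → 'E' (after the try/except). Output: SUE

Answer: SUE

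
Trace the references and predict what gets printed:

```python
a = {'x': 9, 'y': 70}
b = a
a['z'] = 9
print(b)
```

Key concept: dict aliasing.
Step by step:
`a = {'x': 9, 'y': 70}` → a = {'x': 9, 'y': 70}
`b = a` → b = {'x': 9, 'y': 70} (same object as a)
`a['z'] = 9` → a = {'x': 9, 'y': 70, 'z': 9} (same object as b); b = {'x': 9, 'y': 70, 'z': 9} (same object as a)
`print(b)` → prints {'x': 9, 'y': 70, 'z': 9}

Answer: {'x': 9, 'y': 70, 'z': 9}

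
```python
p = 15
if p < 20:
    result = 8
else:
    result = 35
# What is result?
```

Trace:
`p = 15` → p = 15
`if p < 20: ...` → p < 20 is True → result = 8
So result = 8

Answer: 8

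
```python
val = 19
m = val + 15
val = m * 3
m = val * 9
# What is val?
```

Trace:
`val = 19` → val = 19
`m = val + 15` → m = 34
`val = m * 3` → val = 102
`m = val * 9` → m = 918
So val = 102

Answer: 102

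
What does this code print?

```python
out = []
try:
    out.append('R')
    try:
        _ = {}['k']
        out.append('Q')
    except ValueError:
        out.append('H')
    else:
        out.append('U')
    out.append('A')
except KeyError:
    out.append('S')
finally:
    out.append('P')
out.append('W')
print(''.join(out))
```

Execution trace: 'R' (try body) → 'S' (except KeyError) → 'P' (finally) → 'W' (after the try/except). Output: RSPW

Answer: RSPW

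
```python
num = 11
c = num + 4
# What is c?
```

Trace:
`num = 11` → num = 11
`c = num + 4` → c = 15
So c = 15

Answer: 15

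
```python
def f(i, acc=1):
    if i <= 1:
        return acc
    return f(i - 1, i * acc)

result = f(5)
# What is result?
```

Accumulator trace (n, acc): (5, 1) -> (4, 5) -> (3, 20) -> (2, 60) -> (1, 120) -> return 120

Answer: 120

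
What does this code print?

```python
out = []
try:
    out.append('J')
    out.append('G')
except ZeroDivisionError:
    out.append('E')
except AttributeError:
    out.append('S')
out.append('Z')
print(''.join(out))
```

Execution trace: 'J' (try body) → 'G' (try body, no exception) → 'Z' (after the try/except). Output: JGZ

Answer: JGZ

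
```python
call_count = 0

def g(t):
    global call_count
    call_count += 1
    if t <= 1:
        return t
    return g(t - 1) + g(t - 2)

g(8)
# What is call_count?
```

Calls(t) = 1 + Calls(t-1) + Calls(t-2); Calls(0)=Calls(1)=1. For t=8 this gives 67.

Answer: 67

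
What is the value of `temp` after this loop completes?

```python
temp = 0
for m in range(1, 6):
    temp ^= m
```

XOR of 1 to 5
`temp` takes the values: 0 → 1 → 3 → 0 → 4 → 1

Answer: 1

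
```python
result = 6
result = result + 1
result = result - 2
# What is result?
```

Trace:
`result = 6` → result = 6
`result = result + 1` → result = 7
`result = result - 2` → result = 5
So result = 5

Answer: 5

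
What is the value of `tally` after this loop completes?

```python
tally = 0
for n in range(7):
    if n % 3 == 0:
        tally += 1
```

Count numbers divisible by 3 in range(7)
`tally` takes the values: 0 → 1 → 2 → 3

Answer: 3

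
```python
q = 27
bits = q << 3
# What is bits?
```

Trace:
`q = 27` → q = 27
`bits = q << 3` → bits = 216
So bits = 216

Answer: 216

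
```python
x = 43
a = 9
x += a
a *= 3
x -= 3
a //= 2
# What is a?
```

Trace:
`x = 43` → x = 43
`a = 9` → a = 9
`x += a` → x = 52
`a *= 3` → a = 27
`x -= 3` → x = 49
`a //= 2` → a = 13
So a = 13

Answer: 13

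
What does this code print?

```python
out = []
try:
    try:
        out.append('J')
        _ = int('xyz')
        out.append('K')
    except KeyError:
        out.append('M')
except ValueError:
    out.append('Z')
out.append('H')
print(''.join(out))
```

Execution trace: 'J' (try body) → 'Z' (outer except ValueError) → 'H' (after the try/except). Output: JZH

Answer: JZH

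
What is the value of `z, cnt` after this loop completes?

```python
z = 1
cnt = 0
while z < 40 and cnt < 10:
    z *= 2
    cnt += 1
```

Double until >= 40 or 10 iterations
`z, cnt` takes the values: (1, 0) → (2, 0) → (2, 1) → (4, 1) → (4, 2) → (8, 2) → (8, 3) → (16, 3) → (16, 4) → (32, 4) → (32, 5) → (64, 5) → (64, 6)

Answer: 64, 6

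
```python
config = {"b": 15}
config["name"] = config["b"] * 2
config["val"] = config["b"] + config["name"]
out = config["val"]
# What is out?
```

Trace:
`config = {"b": 15}` → config = {'b': 15}
`config["name"] = config["b"] * 2` → config = {'b': 15, 'name': 30}
`config["val"] = config["b"] + config["name"]` → config = {'b': 15, 'name': 30, 'val': 45}
`out = config["val"]` → out = 45
So out = 45

Answer: 45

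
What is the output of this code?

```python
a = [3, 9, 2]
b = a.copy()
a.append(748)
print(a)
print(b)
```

Key concept: list.copy() creates independent copy.
Step by step:
`a = [3, 9, 2]` → a = [3, 9, 2]
`b = a.copy()` → b = [3, 9, 2]
`a.append(748)` → a = [3, 9, 2, 748]
`print(a)` → prints [3, 9, 2, 748]
`print(b)` → prints [3, 9, 2]

Answer:
[3, 9, 2, 748]
[3, 9, 2]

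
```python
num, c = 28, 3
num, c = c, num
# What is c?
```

Trace:
`num, c = 28, 3` → num = 28; c = 3
`num, c = c, num` → num = 3; c = 28
So c = 28

Answer: 28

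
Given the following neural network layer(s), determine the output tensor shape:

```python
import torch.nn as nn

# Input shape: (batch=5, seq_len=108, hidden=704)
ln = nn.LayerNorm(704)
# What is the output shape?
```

Input: (5, 108, 704) -> Output: (5, 108, 704)

Answer: (5, 108, 704)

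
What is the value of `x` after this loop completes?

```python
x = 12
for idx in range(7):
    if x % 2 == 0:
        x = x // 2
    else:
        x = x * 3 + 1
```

Collatz-style transformation from 12
`x` takes the values: 12 → 6 → 3 → 10 → 5 → 16 → 8 → 4

Answer: 4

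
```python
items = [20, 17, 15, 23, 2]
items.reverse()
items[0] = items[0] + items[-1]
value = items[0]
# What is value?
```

Trace:
`items = [20, 17, 15, 23, 2]` → items = [20, 17, 15, 23, 2]
`items.reverse()` → items = [2, 23, 15, 17, 20]
`items[0] = items[0] + items[-1]` → items = [22, 23, 15, 17, 20]
`value = items[0]` → value = 22
So value = 22

Answer: 22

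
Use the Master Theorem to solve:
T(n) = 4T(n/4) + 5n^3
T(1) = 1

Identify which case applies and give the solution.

a=4, b=4, f(n)=5n^3. log_4(4) = 1. Since c=3 > 1 and the regularity condition holds (4(n/4)^3 = (4/4^3)n^3 with 4/4^3 < 1), Case 3 applies: T(n) = Θ(f(n)) = O(n^3).

Answer: O(n^3) - Case 3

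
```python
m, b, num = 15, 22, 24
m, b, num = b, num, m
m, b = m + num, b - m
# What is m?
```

Trace:
`m, b, num = 15, 22, 24` → m = 15; b = 22; num = 24
`m, b, num = b, num, m` → m = 22; b = 24; num = 15
`m, b = m + num, b - m` → m = 37; b = 2
So m = 37

Answer: 37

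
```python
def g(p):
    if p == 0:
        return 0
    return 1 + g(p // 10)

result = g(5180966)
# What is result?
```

Count of digits of 5180966: 7

Answer: 7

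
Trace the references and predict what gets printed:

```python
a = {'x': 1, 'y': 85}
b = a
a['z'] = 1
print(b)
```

Key concept: dict aliasing.
Step by step:
`a = {'x': 1, 'y': 85}` → a = {'x': 1, 'y': 85}
`b = a` → b = {'x': 1, 'y': 85} (same object as a)
`a['z'] = 1` → a = {'x': 1, 'y': 85, 'z': 1} (same object as b); b = {'x': 1, 'y': 85, 'z': 1} (same object as a)
`print(b)` → prints {'x': 1, 'y': 85, 'z': 1}

Answer: {'x': 1, 'y': 85, 'z': 1}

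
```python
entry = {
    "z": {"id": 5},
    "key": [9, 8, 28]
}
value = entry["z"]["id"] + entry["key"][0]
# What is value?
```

Trace:
`entry = { ...` → entry = {'z': {'id': 5}, 'key': [9, 8, 28]}
`value = entry["z"]["id"] + entry["key"][0]` → value = 14
So value = 14

Answer: 14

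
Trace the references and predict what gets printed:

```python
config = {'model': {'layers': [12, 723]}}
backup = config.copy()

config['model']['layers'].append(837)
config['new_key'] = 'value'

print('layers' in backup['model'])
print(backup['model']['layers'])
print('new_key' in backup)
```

Key concept: shallow copy gotcha with nested dict.
Step by step:
`config = {'model': {'layers': [12, 723]}}` → config = {'model': {'layers': [12, 723]}}
`backup = config.copy()` → backup = {'model': {'layers': [12, 723]}}
`config['model']['layers'].append(837)` → config = {'model': {'layers': [12, 723, 837]}}; backup = {'model': {'layers': [12, 723, 837]}}
`config['new_key'] = 'value'` → config = {'model': {'layers': [12, 723, 837]}, 'new_key': 'value'}
`print('layers' in backup['model'])` → prints True
`print(backup['model']['layers'])` → prints [12, 723, 837]
`print('new_key' in backup)` → prints False

Answer:
True
[12, 723, 837]
False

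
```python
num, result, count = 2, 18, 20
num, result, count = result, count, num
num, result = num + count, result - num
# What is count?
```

Trace:
`num, result, count = 2, 18, 20` → num = 2; result = 18; count = 20
`num, result, count = result, count, num` → num = 18; result = 20; count = 2
`num, result = num + count, result - num` → num = 20; result = 2
So count = 2

Answer: 2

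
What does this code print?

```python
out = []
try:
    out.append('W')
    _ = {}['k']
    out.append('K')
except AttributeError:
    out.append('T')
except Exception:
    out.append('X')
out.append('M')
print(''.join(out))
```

Execution trace: 'W' (try body) → 'X' (except Exception) → 'M' (after the try/except). Output: WXM

Answer: WXM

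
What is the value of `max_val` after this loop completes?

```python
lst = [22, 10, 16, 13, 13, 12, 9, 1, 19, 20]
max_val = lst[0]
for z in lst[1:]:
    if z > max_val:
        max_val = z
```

Maximum of [22, 10, 16, 13, 13, 12, 9, 1, 19, 20]
`max_val` takes the values: 22

Answer: 22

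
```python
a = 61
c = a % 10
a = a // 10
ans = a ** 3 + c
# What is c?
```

Trace:
`a = 61` → a = 61
`c = a % 10` → c = 1
`a = a // 10` → a = 6
`ans = a ** 3 + c` → ans = 217
So c = 1

Answer: 1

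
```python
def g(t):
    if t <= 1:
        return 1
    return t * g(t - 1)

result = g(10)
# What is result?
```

g(10) = 10 * 9 * 8 * 7 * 6 * 5 * 4 * 3 * 2 * 1 = 3628800

Answer: 3628800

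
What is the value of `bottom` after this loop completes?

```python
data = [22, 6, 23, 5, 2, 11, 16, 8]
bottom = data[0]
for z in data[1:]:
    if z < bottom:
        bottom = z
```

Minimum of [22, 6, 23, 5, 2, 11, 16, 8]
`bottom` takes the values: 22 → 6 → 5 → 2

Answer: 2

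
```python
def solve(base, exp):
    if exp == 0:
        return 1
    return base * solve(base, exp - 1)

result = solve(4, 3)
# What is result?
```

solve(4, 3) = 4 * 4 * 4 = 64

Answer: 64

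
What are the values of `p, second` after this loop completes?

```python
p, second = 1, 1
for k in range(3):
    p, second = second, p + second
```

Fibonacci: after 3 iterations
`p, second` takes the values: (1, 1) → (1, 2) → (2, 3) → (3, 5)

Answer: 3, 5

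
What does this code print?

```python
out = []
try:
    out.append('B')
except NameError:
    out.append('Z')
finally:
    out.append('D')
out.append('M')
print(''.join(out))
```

Execution trace: 'B' (try body, no exception) → 'D' (finally) → 'M' (after the try/except). Output: BDM

Answer: BDM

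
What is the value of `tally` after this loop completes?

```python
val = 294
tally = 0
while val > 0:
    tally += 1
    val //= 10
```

Count digits by repeated division by 10
`tally` takes the values: 0 → 1 → 2 → 3

Answer: 3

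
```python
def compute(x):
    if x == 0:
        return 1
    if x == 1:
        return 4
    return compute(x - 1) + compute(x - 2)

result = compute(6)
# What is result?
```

Build up from base cases: compute(0)=1, compute(1)=4, compute(2)=5, compute(3)=9, compute(4)=14, compute(5)=23, compute(6)=37

Answer: 37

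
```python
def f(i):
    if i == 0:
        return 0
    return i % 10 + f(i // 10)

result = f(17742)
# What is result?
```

Sum of digits of 17742: 2 + 4 + 7 + 7 + 1 = 21

Answer: 21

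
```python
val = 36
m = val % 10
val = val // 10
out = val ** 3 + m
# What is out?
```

Trace:
`val = 36` → val = 36
`m = val % 10` → m = 6
`val = val // 10` → val = 3
`out = val ** 3 + m` → out = 33
So out = 33

Answer: 33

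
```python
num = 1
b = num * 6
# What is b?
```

Trace:
`num = 1` → num = 1
`b = num * 6` → b = 6
So b = 6

Answer: 6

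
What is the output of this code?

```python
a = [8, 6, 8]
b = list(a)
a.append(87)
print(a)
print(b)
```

Key concept: list() constructor creates copy.
Step by step:
`a = [8, 6, 8]` → a = [8, 6, 8]
`b = list(a)` → b = [8, 6, 8]
`a.append(87)` → a = [8, 6, 8, 87]
`print(a)` → prints [8, 6, 8, 87]
`print(b)` → prints [8, 6, 8]

Answer:
[8, 6, 8, 87]
[8, 6, 8]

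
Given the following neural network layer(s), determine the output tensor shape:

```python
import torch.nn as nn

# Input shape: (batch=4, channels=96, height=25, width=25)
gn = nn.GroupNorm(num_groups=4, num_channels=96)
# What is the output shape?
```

Input: (4, 96, 25, 25) -> Output: (4, 96, 25, 25)

Answer: (4, 96, 25, 25)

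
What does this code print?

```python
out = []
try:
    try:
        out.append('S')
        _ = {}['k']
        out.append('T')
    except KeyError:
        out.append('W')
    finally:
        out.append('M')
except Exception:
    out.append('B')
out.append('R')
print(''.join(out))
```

Execution trace: 'S' (inner try body) → 'W' (inner except KeyError) → 'M' (inner finally) → 'R' (after the try/except). Output: SWMR

Answer: SWMR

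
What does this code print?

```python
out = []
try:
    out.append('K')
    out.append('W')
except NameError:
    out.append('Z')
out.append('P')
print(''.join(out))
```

Execution trace: 'K' (try body) → 'W' (try body, no exception) → 'P' (after the try/except). Output: KWP

Answer: KWP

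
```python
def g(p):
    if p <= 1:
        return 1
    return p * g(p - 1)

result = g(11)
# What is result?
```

g(11) = 11 * 10 * 9 * 8 * 7 * 6 * 5 * 4 * 3 * 2 * 1 = 39916800

Answer: 39916800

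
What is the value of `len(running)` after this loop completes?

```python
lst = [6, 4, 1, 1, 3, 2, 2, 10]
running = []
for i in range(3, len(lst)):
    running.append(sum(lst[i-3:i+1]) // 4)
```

Number of 4-element averages
`running` takes the values: [] → [3] → [3, 2] → [3, 2, 1] → [3, 2, 1, 2] → [3, 2, 1, 2, 4]
So `len(running)` = 5

Answer: 5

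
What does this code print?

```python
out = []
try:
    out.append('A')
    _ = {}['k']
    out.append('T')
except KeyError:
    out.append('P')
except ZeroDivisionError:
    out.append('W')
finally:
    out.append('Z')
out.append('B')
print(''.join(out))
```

Execution trace: 'A' (try body) → 'P' (except KeyError) → 'Z' (finally) → 'B' (after the try/except). Output: APZB

Answer: APZB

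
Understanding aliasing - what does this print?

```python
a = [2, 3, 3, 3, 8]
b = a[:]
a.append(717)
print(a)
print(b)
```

Key concept: slice [:] creates copy.
Step by step:
`a = [2, 3, 3, 3, 8]` → a = [2, 3, 3, 3, 8]
`b = a[:]` → b = [2, 3, 3, 3, 8]
`a.append(717)` → a = [2, 3, 3, 3, 8, 717]
`print(a)` → prints [2, 3, 3, 3, 8, 717]
`print(b)` → prints [2, 3, 3, 3, 8]

Answer:
[2, 3, 3, 3, 8, 717]
[2, 3, 3, 3, 8]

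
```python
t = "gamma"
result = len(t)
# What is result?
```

Trace:
`t = "gamma"` → t = 'gamma'
`result = len(t)` → result = 5
So result = 5

Answer: 5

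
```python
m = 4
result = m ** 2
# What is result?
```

Trace:
`m = 4` → m = 4
`result = m ** 2` → result = 16
So result = 16

Answer: 16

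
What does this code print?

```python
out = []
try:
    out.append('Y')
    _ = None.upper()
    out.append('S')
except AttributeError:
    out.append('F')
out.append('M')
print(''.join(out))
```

Execution trace: 'Y' (try body) → 'F' (except AttributeError) → 'M' (after the try/except). Output: YFM

Answer: YFM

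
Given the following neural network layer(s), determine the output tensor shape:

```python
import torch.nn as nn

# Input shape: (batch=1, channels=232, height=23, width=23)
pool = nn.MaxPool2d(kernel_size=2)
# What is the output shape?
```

Input: (1, 232, 23, 23) -> Output: (1, 232, 11, 11)

Answer: (1, 232, 11, 11)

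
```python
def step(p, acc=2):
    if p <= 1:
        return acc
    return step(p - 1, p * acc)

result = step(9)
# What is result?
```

Accumulator trace (n, acc): (9, 2) -> (8, 18) -> (7, 144) -> (6, 1008) -> (5, 6048) -> (4, 30240) -> (3, 120960) -> (2, 362880) -> (1, 725760) -> return 725760

Answer: 725760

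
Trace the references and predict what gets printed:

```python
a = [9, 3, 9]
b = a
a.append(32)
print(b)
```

Key concept: basic list aliasing.
Step by step:
`a = [9, 3, 9]` → a = [9, 3, 9]
`b = a` → b = [9, 3, 9] (same object as a)
`a.append(32)` → a = [9, 3, 9, 32] (same object as b); b = [9, 3, 9, 32] (same object as a)
`print(b)` → prints [9, 3, 9, 32]

Answer: [9, 3, 9, 32]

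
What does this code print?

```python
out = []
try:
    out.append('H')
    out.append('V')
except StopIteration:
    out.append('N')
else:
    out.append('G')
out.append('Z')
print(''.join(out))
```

Execution trace: 'H' (try body) → 'V' (try body, no exception) → 'G' (else) → 'Z' (after the try/except). Output: HVGZ

Answer: HVGZ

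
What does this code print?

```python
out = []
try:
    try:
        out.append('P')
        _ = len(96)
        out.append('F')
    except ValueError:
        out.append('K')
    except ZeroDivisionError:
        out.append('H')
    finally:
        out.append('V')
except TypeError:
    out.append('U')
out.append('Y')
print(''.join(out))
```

Execution trace: 'P' (try body) → 'V' (finally) → 'U' (outer except TypeError) → 'Y' (after the try/except). Output: PVUY

Answer: PVUY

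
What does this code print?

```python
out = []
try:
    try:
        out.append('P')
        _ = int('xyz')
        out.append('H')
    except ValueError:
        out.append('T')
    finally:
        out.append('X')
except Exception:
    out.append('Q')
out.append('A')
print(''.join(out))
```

Execution trace: 'P' (inner try body) → 'T' (inner except ValueError) → 'X' (inner finally) → 'A' (after the try/except). Output: PTXA

Answer: PTXA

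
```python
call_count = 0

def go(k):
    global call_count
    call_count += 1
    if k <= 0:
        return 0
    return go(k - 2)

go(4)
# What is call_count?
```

Linear recursion stepping by 2: 3 calls from k=4 down to ≤0.

Answer: 3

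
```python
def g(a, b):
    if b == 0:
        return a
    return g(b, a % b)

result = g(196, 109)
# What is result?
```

g(196, 109) -> g(109, 87) -> g(87, 22) -> g(22, 21) -> g(21, 1) -> g(1, 0) -> 1

Answer: 1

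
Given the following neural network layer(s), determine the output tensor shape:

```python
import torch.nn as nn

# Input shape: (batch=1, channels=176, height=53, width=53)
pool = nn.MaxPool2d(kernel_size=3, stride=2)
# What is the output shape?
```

Input: (1, 176, 53, 53) -> Output: (1, 176, 26, 26)

Answer: (1, 176, 26, 26)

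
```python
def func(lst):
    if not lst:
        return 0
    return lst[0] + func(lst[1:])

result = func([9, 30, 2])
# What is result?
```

9 + 30 + 2 + 0 = 41

Answer: 41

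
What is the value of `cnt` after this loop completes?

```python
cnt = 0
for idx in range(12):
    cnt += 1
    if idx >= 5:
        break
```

Loop breaks when idx reaches 5, cnt is 6
`cnt` takes the values: 0 → 1 → 2 → 3 → 4 → 5 → 6

Answer: 6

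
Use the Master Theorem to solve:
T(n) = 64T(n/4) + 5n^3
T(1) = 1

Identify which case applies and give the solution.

a=64, b=4, f(n)=5n^3. log_4(64) = 3. Since c=3 = 3, Case 2 applies: T(n) = Θ(n^log_b(a) · log n) = O(n^3 log n).

Answer: O(n^3 log n) - Case 2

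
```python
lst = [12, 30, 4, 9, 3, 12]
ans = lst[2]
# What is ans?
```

Trace:
`lst = [12, 30, 4, 9, 3, 12]` → lst = [12, 30, 4, 9, 3, 12]
`ans = lst[2]` → ans = 4
So ans = 4

Answer: 4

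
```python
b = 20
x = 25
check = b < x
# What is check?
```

Trace:
`b = 20` → b = 20
`x = 25` → x = 25
`check = b < x` → check = True
So check = True

Answer: True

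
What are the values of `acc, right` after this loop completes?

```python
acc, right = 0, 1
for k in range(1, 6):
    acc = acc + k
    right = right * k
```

Sum and factorial of 1 to 5
`acc, right` takes the values: (0, 1) → (1, 1) → (3, 1) → (3, 2) → (6, 2) → (6, 6) → (10, 6) → (10, 24) → (15, 24) → (15, 120)

Answer: 15, 120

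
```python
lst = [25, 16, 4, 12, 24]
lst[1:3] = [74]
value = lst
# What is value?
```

Trace:
`lst = [25, 16, 4, 12, 24]` → lst = [25, 16, 4, 12, 24]
`lst[1:3] = [74]` → lst = [25, 74, 12, 24]
`value = lst` → value = [25, 74, 12, 24]
So value = [25, 74, 12, 24]

Answer: [25, 74, 12, 24]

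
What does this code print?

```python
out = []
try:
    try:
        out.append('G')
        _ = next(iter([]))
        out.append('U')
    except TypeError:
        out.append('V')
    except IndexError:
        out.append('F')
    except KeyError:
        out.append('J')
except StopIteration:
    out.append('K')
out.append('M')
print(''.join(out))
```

Execution trace: 'G' (try body) → 'K' (outer except StopIteration) → 'M' (after the try/except). Output: GKM

Answer: GKM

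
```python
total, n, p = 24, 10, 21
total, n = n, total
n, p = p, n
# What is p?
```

Trace:
`total, n, p = 24, 10, 21` → total = 24; n = 10; p = 21
`total, n = n, total` → total = 10; n = 24
`n, p = p, n` → n = 21; p = 24
So p = 24

Answer: 24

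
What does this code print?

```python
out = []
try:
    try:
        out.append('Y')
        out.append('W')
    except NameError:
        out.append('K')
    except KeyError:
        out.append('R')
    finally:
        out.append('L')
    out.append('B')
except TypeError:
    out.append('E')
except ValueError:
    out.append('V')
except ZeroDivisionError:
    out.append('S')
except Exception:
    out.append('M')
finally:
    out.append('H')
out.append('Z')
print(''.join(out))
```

Execution trace: 'Y' (inner try body) → 'W' (inner try body, no exception) → 'L' (inner finally) → 'B' (try body, no exception) → 'H' (finally) → 'Z' (after the try/except). Output: YWLBHZ

Answer: YWLBHZ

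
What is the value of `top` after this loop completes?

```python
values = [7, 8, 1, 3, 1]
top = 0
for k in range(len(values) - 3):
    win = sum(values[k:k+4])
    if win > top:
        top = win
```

Max sum of 4-element window in [7, 8, 1, 3, 1]
`top` takes the values: 0 → 19

Answer: 19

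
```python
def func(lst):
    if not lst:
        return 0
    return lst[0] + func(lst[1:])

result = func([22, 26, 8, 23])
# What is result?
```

22 + 26 + 8 + 23 + 0 = 79

Answer: 79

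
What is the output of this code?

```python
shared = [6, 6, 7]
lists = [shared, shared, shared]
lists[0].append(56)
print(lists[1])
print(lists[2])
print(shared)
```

Key concept: list of same reference.
Step by step:
`shared = [6, 6, 7]` → shared = [6, 6, 7]
`lists = [shared, shared, shared]` → lists = [[6, 6, 7], [6, 6, 7], [6, 6, 7]]
`lists[0].append(56)` → shared = [6, 6, 7, 56]; lists = [[6, 6, 7, 56], [6, 6, 7, 56], [6, 6, 7, 56]]
`print(lists[1])` → prints [6, 6, 7, 56]
`print(lists[2])` → prints [6, 6, 7, 56]
`print(shared)` → prints [6, 6, 7, 56]

Answer:
[6, 6, 7, 56]
[6, 6, 7, 56]
[6, 6, 7, 56]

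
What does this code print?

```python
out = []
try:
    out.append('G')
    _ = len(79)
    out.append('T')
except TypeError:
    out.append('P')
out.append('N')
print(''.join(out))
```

Execution trace: 'G' (try body) → 'P' (except TypeError) → 'N' (after the try/except). Output: GPN

Answer: GPN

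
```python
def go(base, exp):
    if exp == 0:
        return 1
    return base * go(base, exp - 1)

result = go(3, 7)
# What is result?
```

go(3, 7) = 3 * 3 * 3 * 3 * 3 * 3 * 3 = 2187

Answer: 2187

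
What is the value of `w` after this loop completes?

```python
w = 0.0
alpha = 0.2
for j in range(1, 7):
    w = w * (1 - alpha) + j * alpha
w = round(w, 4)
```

Moving average with lr=0.2
`w` takes the values: 0.0 → 0.2 → 0.56 → 1.048 → 1.6384 → 2.31072 → 3.048576 → 3.0486

Answer: 3.0486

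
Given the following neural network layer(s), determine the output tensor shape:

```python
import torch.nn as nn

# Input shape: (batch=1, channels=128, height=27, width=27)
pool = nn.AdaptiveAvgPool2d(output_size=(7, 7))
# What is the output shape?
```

Input: (1, 128, 27, 27) -> Output: (1, 128, 7, 7)

Answer: (1, 128, 7, 7)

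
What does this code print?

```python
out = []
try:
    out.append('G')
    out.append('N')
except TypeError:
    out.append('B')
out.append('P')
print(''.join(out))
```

Execution trace: 'G' (try body) → 'N' (try body, no exception) → 'P' (after the try/except). Output: GNP

Answer: GNP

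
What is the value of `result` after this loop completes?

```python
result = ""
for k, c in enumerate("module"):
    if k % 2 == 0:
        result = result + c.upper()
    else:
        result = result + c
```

Uppercase even positions in 'module'
`result` takes the values: "" → "M" → "Mo" → "MoD" → "MoDu" → "MoDuL" → "MoDuLe"

Answer: "MoDuLe"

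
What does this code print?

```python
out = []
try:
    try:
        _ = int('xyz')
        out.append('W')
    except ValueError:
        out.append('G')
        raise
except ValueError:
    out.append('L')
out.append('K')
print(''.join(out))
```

Execution trace: 'G' (except ValueError) → 'L' (outer except ValueError) → 'K' (after the try/except). Output: GLK

Answer: GLK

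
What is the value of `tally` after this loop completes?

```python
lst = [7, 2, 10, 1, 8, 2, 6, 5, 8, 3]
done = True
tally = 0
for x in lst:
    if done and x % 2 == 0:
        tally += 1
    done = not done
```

Count even values at even positions
`tally` takes the values: 0 → 1 → 2 → 3 → 4

Answer: 4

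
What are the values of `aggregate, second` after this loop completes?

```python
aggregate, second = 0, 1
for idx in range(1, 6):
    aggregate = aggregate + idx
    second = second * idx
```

Sum and factorial of 1 to 5
`aggregate, second` takes the values: (0, 1) → (1, 1) → (3, 1) → (3, 2) → (6, 2) → (6, 6) → (10, 6) → (10, 24) → (15, 24) → (15, 120)

Answer: 15, 120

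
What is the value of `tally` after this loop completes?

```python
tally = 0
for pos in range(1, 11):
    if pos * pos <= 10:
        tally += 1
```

Count numbers where pos² ≤ 10
`tally` takes the values: 0 → 1 → 2 → 3

Answer: 3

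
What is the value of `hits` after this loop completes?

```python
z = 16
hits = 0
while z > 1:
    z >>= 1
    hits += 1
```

Count right shifts until 1
`hits` takes the values: 0 → 1 → 2 → 3 → 4

Answer: 4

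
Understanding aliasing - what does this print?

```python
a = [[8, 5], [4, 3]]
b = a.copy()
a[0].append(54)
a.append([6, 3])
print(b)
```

Key concept: shallow copy with nested lists.
Step by step:
`a = [[8, 5], [4, 3]]` → a = [[8, 5], [4, 3]]
`b = a.copy()` → b = [[8, 5], [4, 3]]
`a[0].append(54)` → a = [[8, 5, 54], [4, 3]]; b = [[8, 5, 54], [4, 3]]
`a.append([6, 3])` → a = [[8, 5, 54], [4, 3], [6, 3]]
`print(b)` → prints [[8, 5, 54], [4, 3]]

Answer: [[8, 5, 54], [4, 3]]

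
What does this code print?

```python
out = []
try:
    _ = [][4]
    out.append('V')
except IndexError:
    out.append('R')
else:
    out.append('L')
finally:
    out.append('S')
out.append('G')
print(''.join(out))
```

Execution trace: 'R' (except IndexError) → 'S' (finally) → 'G' (after the try/except). Output: RSG

Answer: RSG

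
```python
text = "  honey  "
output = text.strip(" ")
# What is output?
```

Trace:
`text = "  honey  "` → text = '  honey  '
`output = text.strip(" ")` → output = 'honey'
So output = 'honey'

Answer: 'honey'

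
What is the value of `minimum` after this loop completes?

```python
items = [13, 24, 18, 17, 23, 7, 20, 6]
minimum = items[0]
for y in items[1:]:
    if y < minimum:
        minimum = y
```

Minimum of [13, 24, 18, 17, 23, 7, 20, 6]
`minimum` takes the values: 13 → 7 → 6

Answer: 6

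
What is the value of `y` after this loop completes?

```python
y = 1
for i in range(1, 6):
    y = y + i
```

Start at 1, add 1 through 5
`y` takes the values: 1 → 2 → 4 → 7 → 11 → 16

Answer: 16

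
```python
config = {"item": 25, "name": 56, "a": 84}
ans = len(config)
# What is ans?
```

Trace:
`config = {"item": 25, "name": 56, "a": 84}` → config = {'item': 25, 'name': 56, 'a': 84}
`ans = len(config)` → ans = 3
So ans = 3

Answer: 3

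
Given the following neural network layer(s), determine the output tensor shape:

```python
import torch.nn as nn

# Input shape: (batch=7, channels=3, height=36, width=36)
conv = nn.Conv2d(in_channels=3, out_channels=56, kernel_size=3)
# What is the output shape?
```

Input: (7, 3, 36, 36) -> Output: (7, 56, 34, 34)

Answer: (7, 56, 34, 34)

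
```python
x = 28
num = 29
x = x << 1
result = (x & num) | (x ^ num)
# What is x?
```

Trace:
`x = 28` → x = 28
`num = 29` → num = 29
`x = x << 1` → x = 56
`result = (x & num) | (x ^ num)` → result = 61
So x = 56

Answer: 56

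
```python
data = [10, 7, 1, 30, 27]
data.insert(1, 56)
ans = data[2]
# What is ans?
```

Trace:
`data = [10, 7, 1, 30, 27]` → data = [10, 7, 1, 30, 27]
`data.insert(1, 56)` → data = [10, 56, 7, 1, 30, 27]
`ans = data[2]` → ans = 7
So ans = 7

Answer: 7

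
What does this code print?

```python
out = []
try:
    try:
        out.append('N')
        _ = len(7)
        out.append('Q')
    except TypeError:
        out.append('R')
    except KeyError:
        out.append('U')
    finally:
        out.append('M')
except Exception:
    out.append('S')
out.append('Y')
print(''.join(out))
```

Execution trace: 'N' (inner try body) → 'R' (inner except TypeError) → 'M' (inner finally) → 'Y' (after the try/except). Output: NRMY

Answer: NRMY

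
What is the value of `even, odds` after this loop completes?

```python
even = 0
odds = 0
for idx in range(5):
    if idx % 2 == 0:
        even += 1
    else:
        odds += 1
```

Count evens and odds in range(5)
`even, odds` takes the values: (0, 0) → (1, 0) → (1, 1) → (2, 1) → (2, 2) → (3, 2)

Answer: 3, 2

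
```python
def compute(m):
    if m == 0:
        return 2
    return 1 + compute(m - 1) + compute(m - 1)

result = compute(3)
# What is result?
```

compute(m) = 1 + 2·compute(m-1), compute(0)=2. Closed form: (2+1)·2^3 - 1 = 23.

Answer: 23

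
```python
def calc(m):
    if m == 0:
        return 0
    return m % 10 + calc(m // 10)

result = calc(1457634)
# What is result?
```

Sum of digits of 1457634: 4 + 3 + 6 + 7 + 5 + 4 + 1 = 30

Answer: 30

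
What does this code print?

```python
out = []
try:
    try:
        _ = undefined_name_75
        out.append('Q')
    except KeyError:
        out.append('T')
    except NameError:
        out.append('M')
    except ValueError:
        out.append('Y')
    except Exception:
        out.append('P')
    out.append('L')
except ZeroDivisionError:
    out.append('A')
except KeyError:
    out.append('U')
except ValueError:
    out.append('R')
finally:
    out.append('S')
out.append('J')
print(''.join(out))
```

Execution trace: 'M' (inner except NameError) → 'L' (try body, no exception) → 'S' (finally) → 'J' (after the try/except). Output: MLSJ

Answer: MLSJ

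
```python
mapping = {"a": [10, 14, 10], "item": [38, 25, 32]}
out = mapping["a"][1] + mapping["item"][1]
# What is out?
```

Trace:
`mapping = {"a": [10, 14, 10], "item": [38, 25, 32]}` → mapping = {'a': [10, 14, 10], 'item': [38, 25, 32]}
`out = mapping["a"][1] + mapping["item"][1]` → out = 39
So out = 39

Answer: 39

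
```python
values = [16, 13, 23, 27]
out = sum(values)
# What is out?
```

Trace:
`values = [16, 13, 23, 27]` → values = [16, 13, 23, 27]
`out = sum(values)` → out = 79
So out = 79

Answer: 79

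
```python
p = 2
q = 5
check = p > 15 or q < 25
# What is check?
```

Trace:
`p = 2` → p = 2
`q = 5` → q = 5
`check = p > 15 or q < 25` → check = True
So check = True

Answer: True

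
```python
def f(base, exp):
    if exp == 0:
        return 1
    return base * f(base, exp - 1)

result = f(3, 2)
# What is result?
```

f(3, 2) = 3 * 3 = 9

Answer: 9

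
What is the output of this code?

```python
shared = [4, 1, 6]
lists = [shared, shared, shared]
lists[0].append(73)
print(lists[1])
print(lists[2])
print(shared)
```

Key concept: list of same reference.
Step by step:
`shared = [4, 1, 6]` → shared = [4, 1, 6]
`lists = [shared, shared, shared]` → lists = [[4, 1, 6], [4, 1, 6], [4, 1, 6]]
`lists[0].append(73)` → shared = [4, 1, 6, 73]; lists = [[4, 1, 6, 73], [4, 1, 6, 73], [4, 1, 6, 73]]
`print(lists[1])` → prints [4, 1, 6, 73]
`print(lists[2])` → prints [4, 1, 6, 73]
`print(shared)` → prints [4, 1, 6, 73]

Answer:
[4, 1, 6, 73]
[4, 1, 6, 73]
[4, 1, 6, 73]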